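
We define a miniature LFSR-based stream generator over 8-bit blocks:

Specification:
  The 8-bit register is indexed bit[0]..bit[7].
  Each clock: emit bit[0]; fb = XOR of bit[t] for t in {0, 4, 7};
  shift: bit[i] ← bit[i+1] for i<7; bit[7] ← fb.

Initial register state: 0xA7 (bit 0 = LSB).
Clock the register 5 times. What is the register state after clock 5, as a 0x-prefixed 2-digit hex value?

reg_0 = 0xA7
clock 1: out=1, reg = 0x53
clock 2: out=1, reg = 0x29
clock 3: out=1, reg = 0x94
clock 4: out=0, reg = 0x4A
clock 5: out=0, reg = 0x25

0x25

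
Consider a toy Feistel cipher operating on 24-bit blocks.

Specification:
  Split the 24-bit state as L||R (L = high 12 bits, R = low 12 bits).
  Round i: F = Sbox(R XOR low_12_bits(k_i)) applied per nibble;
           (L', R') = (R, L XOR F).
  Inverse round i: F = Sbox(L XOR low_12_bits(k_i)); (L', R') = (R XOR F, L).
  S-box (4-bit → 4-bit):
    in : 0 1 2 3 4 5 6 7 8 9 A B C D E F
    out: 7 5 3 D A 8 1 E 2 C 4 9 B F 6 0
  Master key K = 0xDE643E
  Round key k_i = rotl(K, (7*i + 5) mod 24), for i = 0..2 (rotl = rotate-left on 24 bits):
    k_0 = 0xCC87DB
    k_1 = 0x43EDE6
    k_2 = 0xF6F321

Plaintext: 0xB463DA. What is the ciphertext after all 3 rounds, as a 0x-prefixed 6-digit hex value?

0x82284E

s_0 = plaintext = 0xB463DA
s_1 = Round(s_0, k_0) = 0x3DA133
s_2 = Round(s_1, k_1) = 0x133822
s_3 = Round(s_2, k_2) = 0x82284E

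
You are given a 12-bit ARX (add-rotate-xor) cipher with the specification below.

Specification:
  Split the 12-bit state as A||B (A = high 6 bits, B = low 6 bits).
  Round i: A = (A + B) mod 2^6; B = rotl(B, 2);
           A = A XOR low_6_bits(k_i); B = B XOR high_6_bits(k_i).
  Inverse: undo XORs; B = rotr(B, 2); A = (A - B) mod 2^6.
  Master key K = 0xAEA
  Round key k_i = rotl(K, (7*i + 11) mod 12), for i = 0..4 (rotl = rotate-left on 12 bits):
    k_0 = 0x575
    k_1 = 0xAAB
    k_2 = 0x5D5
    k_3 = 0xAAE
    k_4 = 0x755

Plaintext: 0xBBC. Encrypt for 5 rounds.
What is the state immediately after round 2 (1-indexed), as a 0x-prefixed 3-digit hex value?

0xBB0

s_0 = plaintext = 0xBBC
s_1 = Round(s_0, k_0) = 0x7E6
s_2 = Round(s_1, k_1) = 0xBB0
s_3 = Round(s_2, k_2) = 0x2D4
s_4 = Round(s_3, k_3) = 0xC7B
s_5 = Round(s_4, k_4) = 0xE72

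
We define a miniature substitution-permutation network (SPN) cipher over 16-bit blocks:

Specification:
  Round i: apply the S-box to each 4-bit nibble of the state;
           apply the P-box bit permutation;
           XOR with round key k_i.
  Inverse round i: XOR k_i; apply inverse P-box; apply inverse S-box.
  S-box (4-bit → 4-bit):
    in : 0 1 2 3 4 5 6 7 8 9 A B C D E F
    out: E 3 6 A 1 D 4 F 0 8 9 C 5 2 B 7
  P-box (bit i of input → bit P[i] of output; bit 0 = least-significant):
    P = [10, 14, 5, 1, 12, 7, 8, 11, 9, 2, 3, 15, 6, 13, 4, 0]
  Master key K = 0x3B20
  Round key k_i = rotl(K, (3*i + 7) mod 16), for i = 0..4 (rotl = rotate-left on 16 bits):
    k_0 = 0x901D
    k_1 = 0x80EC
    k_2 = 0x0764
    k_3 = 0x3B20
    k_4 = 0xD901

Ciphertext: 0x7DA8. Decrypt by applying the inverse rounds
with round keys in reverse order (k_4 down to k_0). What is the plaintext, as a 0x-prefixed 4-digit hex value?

s_0 = ciphertext = 0x7DA8
s_1 = InvRound(s_0, k_4) = 0x3BDC
s_2 = InvRound(s_1, k_3) = 0xC2D6
s_3 = InvRound(s_2, k_2) = 0x6927
s_4 = InvRound(s_3, k_1) = 0xEB03
s_5 = InvRound(s_4, k_0) = 0x2F53

0x2F53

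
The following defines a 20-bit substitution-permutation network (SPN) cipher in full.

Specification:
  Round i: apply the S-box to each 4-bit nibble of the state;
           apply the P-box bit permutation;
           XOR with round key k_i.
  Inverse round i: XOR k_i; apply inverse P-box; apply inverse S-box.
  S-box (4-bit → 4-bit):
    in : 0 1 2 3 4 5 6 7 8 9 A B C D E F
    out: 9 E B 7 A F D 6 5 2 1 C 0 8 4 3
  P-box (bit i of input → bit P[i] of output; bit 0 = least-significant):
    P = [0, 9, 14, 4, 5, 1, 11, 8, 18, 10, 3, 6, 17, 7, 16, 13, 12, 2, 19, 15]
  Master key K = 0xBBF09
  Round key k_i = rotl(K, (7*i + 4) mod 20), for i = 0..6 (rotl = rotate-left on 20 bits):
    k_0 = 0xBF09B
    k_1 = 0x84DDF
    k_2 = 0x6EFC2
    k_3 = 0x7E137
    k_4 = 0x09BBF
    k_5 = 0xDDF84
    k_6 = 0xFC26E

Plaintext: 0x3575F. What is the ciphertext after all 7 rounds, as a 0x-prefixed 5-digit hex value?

0x3869E

s_0 = plaintext = 0x3575F
s_1 = Round(s_0, k_0) = 0x0CF34
s_2 = Round(s_1, k_1) = 0xCD3ED
s_3 = Round(s_2, k_2) = 0x2C3DA
s_4 = Round(s_3, k_3) = 0x3743A
s_5 = Round(s_4, k_4) = 0x98758
s_6 = Round(s_5, k_5) = 0xE92AB
s_7 = Round(s_6, k_6) = 0x3869E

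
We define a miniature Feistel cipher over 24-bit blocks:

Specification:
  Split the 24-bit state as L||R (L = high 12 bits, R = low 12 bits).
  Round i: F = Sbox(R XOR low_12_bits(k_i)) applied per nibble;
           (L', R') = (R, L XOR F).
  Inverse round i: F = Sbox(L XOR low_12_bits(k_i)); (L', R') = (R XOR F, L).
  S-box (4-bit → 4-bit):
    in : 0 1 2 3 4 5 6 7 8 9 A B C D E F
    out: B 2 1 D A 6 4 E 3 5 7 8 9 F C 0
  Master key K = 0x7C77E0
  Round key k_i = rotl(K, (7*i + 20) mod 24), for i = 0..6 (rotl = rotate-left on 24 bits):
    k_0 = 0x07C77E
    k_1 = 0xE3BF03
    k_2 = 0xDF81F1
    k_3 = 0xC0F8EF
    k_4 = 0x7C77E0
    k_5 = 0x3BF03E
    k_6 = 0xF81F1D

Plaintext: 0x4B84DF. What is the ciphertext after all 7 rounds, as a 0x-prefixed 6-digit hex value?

s_0 = plaintext = 0x4B84DF
s_1 = Round(s_0, k_0) = 0x4DF9CA
s_2 = Round(s_1, k_1) = 0x9CA04A
s_3 = Round(s_2, k_2) = 0x04AB42
s_4 = Round(s_3, k_3) = 0xB42D35
s_5 = Round(s_4, k_4) = 0xD35CB4
s_6 = Round(s_5, k_5) = 0xCB4402
s_7 = Round(s_6, k_6) = 0x402494

0x402494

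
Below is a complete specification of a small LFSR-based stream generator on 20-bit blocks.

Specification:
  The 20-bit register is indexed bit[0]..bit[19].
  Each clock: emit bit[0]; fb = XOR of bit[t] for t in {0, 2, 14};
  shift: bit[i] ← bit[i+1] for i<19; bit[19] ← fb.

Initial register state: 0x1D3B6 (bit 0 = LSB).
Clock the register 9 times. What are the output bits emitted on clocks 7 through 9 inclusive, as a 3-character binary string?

011

reg_0 = 0x1D3B6
clock 1: out=0, reg = 0x0E9DB
clock 2: out=1, reg = 0x074ED
clock 3: out=1, reg = 0x83A76
clock 4: out=0, reg = 0xC1D3B
clock 5: out=1, reg = 0xE0E9D
clock 6: out=1, reg = 0x7074E
clock 7: out=0, reg = 0xB83A7
clock 8: out=1, reg = 0x5C1D3
clock 9: out=1, reg = 0x2E0E9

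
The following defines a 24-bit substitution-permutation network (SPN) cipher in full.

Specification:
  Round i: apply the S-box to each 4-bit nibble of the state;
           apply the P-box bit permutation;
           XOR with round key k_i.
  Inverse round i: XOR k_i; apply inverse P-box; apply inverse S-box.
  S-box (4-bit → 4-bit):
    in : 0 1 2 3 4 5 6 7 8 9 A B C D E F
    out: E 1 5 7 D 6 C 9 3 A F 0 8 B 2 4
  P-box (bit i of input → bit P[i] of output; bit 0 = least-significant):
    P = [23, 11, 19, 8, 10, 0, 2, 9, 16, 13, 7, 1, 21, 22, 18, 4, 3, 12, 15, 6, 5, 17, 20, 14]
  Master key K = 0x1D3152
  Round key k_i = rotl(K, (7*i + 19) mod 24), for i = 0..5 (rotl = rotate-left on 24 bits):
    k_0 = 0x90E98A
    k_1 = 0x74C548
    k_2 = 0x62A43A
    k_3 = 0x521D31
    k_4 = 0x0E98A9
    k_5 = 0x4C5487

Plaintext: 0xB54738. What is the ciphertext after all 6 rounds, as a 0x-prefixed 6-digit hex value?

s_0 = plaintext = 0xB54738
s_1 = Round(s_0, k_0) = 0x35759D
s_2 = Round(s_1, k_1) = 0xC67EF9
s_3 = Round(s_2, k_2) = 0x424D6E
s_4 = Round(s_3, k_3) = 0x67F70F
s_5 = Round(s_4, k_4) = 0x13DAE6
s_6 = Round(s_5, k_5) = 0x25E53C

0x25E53C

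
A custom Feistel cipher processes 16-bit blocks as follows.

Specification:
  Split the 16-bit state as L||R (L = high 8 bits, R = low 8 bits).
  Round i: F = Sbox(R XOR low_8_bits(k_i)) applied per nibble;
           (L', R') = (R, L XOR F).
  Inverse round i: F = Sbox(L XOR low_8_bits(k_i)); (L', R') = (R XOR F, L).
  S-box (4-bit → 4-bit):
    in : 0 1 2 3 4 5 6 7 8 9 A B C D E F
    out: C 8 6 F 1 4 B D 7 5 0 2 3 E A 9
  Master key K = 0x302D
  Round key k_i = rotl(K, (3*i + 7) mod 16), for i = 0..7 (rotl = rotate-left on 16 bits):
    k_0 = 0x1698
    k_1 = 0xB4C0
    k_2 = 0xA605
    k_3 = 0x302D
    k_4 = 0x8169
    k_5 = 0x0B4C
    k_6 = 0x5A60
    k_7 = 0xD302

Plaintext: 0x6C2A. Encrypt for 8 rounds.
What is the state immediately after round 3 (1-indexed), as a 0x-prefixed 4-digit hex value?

s_0 = plaintext = 0x6C2A
s_1 = Round(s_0, k_0) = 0x2A4A
s_2 = Round(s_1, k_1) = 0x4A5A
s_3 = Round(s_2, k_2) = 0x5A03
s_4 = Round(s_3, k_3) = 0x0330
s_5 = Round(s_4, k_4) = 0x3046
s_6 = Round(s_5, k_5) = 0x46F0
s_7 = Round(s_6, k_6) = 0xF01A
s_8 = Round(s_7, k_7) = 0x1A77

0x5A03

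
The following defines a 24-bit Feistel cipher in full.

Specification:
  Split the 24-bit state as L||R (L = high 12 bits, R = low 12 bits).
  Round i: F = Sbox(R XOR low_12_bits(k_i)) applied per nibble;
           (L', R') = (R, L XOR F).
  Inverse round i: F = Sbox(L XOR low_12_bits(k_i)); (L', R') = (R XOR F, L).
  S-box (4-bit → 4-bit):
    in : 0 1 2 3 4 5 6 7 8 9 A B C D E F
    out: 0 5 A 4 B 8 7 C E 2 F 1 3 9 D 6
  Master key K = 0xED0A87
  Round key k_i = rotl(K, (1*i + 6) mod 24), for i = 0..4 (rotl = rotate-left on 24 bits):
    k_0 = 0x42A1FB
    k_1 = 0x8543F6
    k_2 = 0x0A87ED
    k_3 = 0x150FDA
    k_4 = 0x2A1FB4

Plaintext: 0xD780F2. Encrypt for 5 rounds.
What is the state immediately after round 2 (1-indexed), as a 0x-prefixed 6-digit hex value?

s_0 = plaintext = 0xD780F2
s_1 = Round(s_0, k_0) = 0x0F287A
s_2 = Round(s_1, k_1) = 0x87A111
s_3 = Round(s_2, k_2) = 0x111F19
s_4 = Round(s_3, k_3) = 0xF19125
s_5 = Round(s_4, k_4) = 0x12523C

0x87A111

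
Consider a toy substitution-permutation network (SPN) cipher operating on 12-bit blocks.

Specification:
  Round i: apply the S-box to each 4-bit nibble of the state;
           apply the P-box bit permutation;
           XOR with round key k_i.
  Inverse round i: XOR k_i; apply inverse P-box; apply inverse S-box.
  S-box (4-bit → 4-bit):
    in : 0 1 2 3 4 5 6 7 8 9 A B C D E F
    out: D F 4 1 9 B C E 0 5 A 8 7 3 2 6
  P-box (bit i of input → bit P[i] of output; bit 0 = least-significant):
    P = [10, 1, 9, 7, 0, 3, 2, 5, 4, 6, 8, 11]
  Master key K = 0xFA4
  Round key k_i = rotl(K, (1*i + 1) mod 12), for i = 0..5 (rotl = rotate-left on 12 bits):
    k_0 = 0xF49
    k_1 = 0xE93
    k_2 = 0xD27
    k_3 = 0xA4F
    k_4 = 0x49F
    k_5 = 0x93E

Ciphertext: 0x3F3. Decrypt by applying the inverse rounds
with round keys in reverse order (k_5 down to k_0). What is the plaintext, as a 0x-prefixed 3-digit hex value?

s_0 = ciphertext = 0x3F3
s_1 = InvRound(s_0, k_5) = 0xAC6
s_2 = InvRound(s_1, k_4) = 0x5D9
s_3 = InvRound(s_2, k_3) = 0x021
s_4 = InvRound(s_3, k_2) = 0x62D
s_5 = InvRound(s_4, k_1) = 0x47A
s_6 = InvRound(s_5, k_0) = 0x04F

0x04F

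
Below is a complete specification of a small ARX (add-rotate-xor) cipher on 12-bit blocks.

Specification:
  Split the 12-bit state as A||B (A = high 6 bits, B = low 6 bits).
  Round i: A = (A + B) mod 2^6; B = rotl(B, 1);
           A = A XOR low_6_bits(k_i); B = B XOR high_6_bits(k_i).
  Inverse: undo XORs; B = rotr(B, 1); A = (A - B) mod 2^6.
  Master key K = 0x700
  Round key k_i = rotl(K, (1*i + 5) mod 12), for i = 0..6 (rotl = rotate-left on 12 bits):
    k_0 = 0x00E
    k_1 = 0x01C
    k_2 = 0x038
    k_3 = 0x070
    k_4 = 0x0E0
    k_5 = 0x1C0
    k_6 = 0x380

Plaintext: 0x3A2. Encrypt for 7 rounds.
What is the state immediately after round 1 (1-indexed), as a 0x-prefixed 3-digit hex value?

s_0 = plaintext = 0x3A2
s_1 = Round(s_0, k_0) = 0xF85
s_2 = Round(s_1, k_1) = 0x7CA
s_3 = Round(s_2, k_2) = 0x454
s_4 = Round(s_3, k_3) = 0x569
s_5 = Round(s_4, k_4) = 0x790
s_6 = Round(s_5, k_5) = 0xBA7
s_7 = Round(s_6, k_6) = 0x541

0xF85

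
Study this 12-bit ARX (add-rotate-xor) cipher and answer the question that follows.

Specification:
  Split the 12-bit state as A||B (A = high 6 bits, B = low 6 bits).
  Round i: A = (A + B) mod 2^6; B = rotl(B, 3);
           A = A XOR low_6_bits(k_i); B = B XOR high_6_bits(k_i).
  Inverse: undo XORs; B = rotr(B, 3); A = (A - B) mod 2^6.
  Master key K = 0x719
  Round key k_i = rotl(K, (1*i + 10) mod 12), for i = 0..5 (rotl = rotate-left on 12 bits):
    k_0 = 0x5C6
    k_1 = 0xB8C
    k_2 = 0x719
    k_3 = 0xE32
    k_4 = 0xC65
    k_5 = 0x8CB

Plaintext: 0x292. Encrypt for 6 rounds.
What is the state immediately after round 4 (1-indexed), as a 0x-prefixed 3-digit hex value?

s_0 = plaintext = 0x292
s_1 = Round(s_0, k_0) = 0x685
s_2 = Round(s_1, k_1) = 0x4C6
s_3 = Round(s_2, k_2) = 0x02C
s_4 = Round(s_3, k_3) = 0x79D
s_5 = Round(s_4, k_4) = 0x79A
s_6 = Round(s_5, k_5) = 0xCF0

0x79D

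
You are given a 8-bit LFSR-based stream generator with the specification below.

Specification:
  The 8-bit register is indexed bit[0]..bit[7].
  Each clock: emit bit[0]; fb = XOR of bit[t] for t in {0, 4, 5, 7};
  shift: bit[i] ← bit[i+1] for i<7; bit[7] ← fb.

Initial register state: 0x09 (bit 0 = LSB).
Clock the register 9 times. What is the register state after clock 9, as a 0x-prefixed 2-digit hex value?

0x7F

reg_0 = 0x09
clock 1: out=1, reg = 0x84
clock 2: out=0, reg = 0xC2
clock 3: out=0, reg = 0xE1
clock 4: out=1, reg = 0xF0
clock 5: out=0, reg = 0xF8
clock 6: out=0, reg = 0xFC
clock 7: out=0, reg = 0xFE
clock 8: out=0, reg = 0xFF
clock 9: out=1, reg = 0x7F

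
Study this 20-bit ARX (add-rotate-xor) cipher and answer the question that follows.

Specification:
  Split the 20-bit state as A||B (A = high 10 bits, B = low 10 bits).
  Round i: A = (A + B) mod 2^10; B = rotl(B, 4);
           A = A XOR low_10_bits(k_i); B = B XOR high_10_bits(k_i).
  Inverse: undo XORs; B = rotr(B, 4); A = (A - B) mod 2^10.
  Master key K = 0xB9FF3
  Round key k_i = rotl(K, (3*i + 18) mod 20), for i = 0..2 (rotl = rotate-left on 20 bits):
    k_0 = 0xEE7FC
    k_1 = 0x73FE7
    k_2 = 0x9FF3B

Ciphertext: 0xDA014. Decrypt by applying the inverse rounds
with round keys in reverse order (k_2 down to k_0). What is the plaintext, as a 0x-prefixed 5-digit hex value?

s_0 = ciphertext = 0xDA014
s_1 = InvRound(s_0, k_2) = 0x5B6E6
s_2 = InvRound(s_1, k_1) = 0x06272
s_3 = InvRound(s_2, k_0) = 0x422DC

0x422DC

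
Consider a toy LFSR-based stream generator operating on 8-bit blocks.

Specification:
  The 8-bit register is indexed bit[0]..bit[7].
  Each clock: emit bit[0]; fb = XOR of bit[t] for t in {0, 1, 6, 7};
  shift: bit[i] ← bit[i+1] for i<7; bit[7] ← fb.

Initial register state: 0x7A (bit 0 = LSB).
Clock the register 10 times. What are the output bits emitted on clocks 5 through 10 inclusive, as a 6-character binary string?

111001

reg_0 = 0x7A
clock 1: out=0, reg = 0x3D
clock 2: out=1, reg = 0x9E
clock 3: out=0, reg = 0x4F
clock 4: out=1, reg = 0xA7
clock 5: out=1, reg = 0xD3
clock 6: out=1, reg = 0x69
clock 7: out=1, reg = 0x34
clock 8: out=0, reg = 0x1A
clock 9: out=0, reg = 0x8D
clock 10: out=1, reg = 0x46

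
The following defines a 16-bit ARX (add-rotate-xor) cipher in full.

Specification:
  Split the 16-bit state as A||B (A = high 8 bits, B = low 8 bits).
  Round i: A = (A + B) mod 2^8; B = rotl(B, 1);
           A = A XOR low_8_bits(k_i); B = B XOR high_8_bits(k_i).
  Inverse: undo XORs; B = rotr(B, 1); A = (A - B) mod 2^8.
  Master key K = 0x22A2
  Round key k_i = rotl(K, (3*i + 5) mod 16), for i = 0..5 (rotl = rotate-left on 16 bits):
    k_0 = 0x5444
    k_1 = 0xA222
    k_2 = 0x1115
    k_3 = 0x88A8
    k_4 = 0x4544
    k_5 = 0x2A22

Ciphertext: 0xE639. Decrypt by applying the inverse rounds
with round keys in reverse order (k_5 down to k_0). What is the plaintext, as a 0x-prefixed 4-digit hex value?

0x044E

s_0 = ciphertext = 0xE639
s_1 = InvRound(s_0, k_5) = 0x3B89
s_2 = InvRound(s_1, k_4) = 0x1966
s_3 = InvRound(s_2, k_3) = 0x3A77
s_4 = InvRound(s_3, k_2) = 0xFC33
s_5 = InvRound(s_4, k_1) = 0x16C8
s_6 = InvRound(s_5, k_0) = 0x044E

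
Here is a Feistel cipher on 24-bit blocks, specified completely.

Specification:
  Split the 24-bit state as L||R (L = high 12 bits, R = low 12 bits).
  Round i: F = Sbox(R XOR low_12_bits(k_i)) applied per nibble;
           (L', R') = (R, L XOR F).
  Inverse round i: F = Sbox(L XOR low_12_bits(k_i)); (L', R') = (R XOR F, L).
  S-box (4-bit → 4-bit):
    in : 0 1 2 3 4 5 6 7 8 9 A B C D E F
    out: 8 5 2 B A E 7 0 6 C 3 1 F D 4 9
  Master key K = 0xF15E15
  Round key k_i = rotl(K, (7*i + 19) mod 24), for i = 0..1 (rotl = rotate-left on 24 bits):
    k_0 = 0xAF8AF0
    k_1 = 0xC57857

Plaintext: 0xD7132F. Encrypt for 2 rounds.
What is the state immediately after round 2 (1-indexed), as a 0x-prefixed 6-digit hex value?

0x1A8FB6

s_0 = plaintext = 0xD7132F
s_1 = Round(s_0, k_0) = 0x32F1A8
s_2 = Round(s_1, k_1) = 0x1A8FB6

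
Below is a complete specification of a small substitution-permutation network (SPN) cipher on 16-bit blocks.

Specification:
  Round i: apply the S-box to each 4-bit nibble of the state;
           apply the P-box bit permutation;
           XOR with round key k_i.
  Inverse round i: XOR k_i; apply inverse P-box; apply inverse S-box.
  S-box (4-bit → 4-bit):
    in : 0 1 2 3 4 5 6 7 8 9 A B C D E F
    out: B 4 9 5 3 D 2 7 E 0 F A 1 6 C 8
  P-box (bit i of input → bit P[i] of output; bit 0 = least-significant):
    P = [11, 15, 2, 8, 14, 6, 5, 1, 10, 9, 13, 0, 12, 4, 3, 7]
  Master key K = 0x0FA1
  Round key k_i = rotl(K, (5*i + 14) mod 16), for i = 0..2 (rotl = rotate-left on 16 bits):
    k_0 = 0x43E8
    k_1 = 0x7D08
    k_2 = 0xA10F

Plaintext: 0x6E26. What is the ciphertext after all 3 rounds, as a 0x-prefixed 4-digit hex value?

s_0 = plaintext = 0x6E26
s_1 = Round(s_0, k_0) = 0xA3FB
s_2 = Round(s_1, k_1) = 0xC892
s_3 = Round(s_2, k_2) = 0x9A0E

0x9A0E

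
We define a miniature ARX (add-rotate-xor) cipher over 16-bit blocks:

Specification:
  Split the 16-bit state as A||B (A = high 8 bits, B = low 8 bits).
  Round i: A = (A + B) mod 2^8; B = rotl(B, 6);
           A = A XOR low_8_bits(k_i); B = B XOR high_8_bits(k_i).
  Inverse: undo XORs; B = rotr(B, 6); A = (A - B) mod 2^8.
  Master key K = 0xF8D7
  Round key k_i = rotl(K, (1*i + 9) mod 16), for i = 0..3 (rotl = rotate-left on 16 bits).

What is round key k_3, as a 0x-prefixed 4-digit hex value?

K = 0xF8D7
k_0 = rotl(K, (1*0+9) mod 16) = rotl(K, 9) = 0xAFF1
k_1 = rotl(K, (1*1+9) mod 16) = rotl(K, 10) = 0x5FE3
k_2 = rotl(K, (1*2+9) mod 16) = rotl(K, 11) = 0xBFC6
k_3 = rotl(K, (1*3+9) mod 16) = rotl(K, 12) = 0x7F8D

0x7F8D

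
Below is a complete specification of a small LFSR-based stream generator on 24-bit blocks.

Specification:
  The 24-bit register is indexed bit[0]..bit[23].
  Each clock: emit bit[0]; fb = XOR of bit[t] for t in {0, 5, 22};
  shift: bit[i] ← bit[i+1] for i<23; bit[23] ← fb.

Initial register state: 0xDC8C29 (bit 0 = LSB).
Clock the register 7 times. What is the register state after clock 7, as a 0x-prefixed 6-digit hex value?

0x2FB918

reg_0 = 0xDC8C29
clock 1: out=1, reg = 0xEE4614
clock 2: out=0, reg = 0xF7230A
clock 3: out=0, reg = 0xFB9185
clock 4: out=1, reg = 0x7DC8C2
clock 5: out=0, reg = 0xBEE461
clock 6: out=1, reg = 0x5F7230
clock 7: out=0, reg = 0x2FB918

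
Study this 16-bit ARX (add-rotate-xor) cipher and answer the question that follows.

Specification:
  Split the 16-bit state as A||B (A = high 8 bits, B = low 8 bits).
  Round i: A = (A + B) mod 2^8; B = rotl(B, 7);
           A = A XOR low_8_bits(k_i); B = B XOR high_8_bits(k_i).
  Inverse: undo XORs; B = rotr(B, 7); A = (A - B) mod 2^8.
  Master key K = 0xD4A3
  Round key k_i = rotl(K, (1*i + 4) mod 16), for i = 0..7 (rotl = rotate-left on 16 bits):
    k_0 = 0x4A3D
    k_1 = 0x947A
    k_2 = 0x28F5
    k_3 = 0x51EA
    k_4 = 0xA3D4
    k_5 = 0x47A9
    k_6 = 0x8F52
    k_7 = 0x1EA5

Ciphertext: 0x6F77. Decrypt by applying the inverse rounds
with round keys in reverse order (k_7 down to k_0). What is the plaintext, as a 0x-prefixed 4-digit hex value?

s_0 = ciphertext = 0x6F77
s_1 = InvRound(s_0, k_7) = 0xF8D2
s_2 = InvRound(s_1, k_6) = 0xF0BA
s_3 = InvRound(s_2, k_5) = 0x5EFB
s_4 = InvRound(s_3, k_4) = 0xDAB0
s_5 = InvRound(s_4, k_3) = 0x6DC3
s_6 = InvRound(s_5, k_2) = 0xC1D7
s_7 = InvRound(s_6, k_1) = 0x3586
s_8 = InvRound(s_7, k_0) = 0x6F99

0x6F99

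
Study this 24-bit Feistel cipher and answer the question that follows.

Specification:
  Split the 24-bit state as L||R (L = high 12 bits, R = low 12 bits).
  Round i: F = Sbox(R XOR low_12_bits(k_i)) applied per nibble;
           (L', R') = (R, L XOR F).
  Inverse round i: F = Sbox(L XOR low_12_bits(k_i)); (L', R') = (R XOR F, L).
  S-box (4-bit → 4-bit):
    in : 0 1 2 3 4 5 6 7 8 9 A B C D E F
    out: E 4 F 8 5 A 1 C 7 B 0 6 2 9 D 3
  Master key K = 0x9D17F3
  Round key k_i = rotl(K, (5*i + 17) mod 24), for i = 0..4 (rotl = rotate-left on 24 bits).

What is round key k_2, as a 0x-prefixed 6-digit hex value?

K = 0x9D17F3
k_0 = rotl(K, (5*0+17) mod 24) = rotl(K, 17) = 0xE73A2F
k_1 = rotl(K, (5*1+17) mod 24) = rotl(K, 22) = 0xE745FC
k_2 = rotl(K, (5*2+17) mod 24) = rotl(K, 3) = 0xE8BF9C

0xE8BF9C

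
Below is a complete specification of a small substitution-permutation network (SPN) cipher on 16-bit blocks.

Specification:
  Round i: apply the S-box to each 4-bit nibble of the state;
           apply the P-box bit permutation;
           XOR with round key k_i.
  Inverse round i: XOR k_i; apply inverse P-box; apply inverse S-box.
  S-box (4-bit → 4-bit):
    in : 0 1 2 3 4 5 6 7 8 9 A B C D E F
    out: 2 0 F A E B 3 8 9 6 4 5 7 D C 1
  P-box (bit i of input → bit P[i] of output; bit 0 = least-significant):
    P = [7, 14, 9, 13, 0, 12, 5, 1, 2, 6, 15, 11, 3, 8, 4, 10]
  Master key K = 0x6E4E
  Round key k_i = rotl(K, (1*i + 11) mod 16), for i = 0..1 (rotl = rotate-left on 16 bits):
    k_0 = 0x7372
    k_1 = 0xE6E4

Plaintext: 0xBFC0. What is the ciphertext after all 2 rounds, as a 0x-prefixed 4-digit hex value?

0xFB1E

s_0 = plaintext = 0xBFC0
s_1 = Round(s_0, k_0) = 0x234F
s_2 = Round(s_1, k_1) = 0xFB1E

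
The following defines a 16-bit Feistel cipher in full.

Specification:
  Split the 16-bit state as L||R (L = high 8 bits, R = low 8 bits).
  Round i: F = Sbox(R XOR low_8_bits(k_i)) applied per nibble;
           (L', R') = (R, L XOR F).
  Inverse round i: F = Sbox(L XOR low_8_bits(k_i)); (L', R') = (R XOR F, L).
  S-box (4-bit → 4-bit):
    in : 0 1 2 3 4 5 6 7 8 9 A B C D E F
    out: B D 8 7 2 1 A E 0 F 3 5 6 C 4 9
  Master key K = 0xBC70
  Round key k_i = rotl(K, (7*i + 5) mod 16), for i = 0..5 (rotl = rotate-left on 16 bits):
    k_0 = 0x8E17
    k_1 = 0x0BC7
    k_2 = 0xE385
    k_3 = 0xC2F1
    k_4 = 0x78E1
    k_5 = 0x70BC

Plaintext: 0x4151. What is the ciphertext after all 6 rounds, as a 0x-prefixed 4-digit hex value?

s_0 = plaintext = 0x4151
s_1 = Round(s_0, k_0) = 0x516B
s_2 = Round(s_1, k_1) = 0x6B67
s_3 = Round(s_2, k_2) = 0x6723
s_4 = Round(s_3, k_3) = 0x23AF
s_5 = Round(s_4, k_4) = 0xAF07
s_6 = Round(s_5, k_5) = 0x07FA

0x07FA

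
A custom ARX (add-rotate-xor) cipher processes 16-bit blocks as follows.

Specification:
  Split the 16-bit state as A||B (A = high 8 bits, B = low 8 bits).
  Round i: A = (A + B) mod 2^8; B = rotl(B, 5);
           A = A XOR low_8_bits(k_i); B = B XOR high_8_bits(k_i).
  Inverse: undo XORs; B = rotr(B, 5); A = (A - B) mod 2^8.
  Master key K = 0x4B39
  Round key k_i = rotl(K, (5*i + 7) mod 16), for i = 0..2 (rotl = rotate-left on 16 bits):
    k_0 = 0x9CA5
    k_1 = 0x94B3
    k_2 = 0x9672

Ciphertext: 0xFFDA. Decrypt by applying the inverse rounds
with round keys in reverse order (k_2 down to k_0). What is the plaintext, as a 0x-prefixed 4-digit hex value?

0xEB59

s_0 = ciphertext = 0xFFDA
s_1 = InvRound(s_0, k_2) = 0x2B62
s_2 = InvRound(s_1, k_1) = 0xE1B7
s_3 = InvRound(s_2, k_0) = 0xEB59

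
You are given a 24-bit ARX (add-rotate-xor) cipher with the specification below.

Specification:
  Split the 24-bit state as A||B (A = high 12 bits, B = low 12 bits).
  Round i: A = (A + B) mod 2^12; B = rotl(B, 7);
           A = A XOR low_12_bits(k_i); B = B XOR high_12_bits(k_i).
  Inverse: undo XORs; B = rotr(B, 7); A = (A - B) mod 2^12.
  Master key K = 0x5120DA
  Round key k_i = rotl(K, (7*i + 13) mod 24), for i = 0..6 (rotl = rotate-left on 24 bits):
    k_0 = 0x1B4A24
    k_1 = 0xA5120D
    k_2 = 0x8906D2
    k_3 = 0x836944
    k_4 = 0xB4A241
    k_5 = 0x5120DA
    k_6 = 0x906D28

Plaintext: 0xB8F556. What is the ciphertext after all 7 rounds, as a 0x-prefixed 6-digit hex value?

0x68D388

s_0 = plaintext = 0xB8F556
s_1 = Round(s_0, k_0) = 0xAC1A9E
s_2 = Round(s_1, k_1) = 0x752505
s_3 = Round(s_2, k_2) = 0xA85A38
s_4 = Round(s_3, k_3) = 0xDF9467
s_5 = Round(s_4, k_4) = 0x0218E9
s_6 = Round(s_5, k_5) = 0x9D01D5
s_7 = Round(s_6, k_6) = 0x68D388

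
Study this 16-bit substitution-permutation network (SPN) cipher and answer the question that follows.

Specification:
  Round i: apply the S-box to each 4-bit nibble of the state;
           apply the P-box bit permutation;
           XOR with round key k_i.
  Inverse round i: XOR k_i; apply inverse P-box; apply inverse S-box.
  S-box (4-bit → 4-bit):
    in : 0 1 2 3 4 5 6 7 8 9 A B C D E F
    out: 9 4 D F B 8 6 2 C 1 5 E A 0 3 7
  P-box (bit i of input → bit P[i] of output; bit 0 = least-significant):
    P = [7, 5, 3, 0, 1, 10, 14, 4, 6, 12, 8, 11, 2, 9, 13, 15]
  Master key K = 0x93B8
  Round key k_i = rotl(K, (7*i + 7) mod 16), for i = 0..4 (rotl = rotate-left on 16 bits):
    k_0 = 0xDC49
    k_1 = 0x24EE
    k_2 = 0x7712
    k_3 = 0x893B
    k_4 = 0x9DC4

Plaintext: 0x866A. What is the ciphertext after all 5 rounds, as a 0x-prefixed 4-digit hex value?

s_0 = plaintext = 0x866A
s_1 = Round(s_0, k_0) = 0x29C1
s_2 = Round(s_1, k_1) = 0x80B2
s_3 = Round(s_2, k_2) = 0x9BCB
s_4 = Round(s_3, k_3) = 0x9406
s_5 = Round(s_4, k_4) = 0x85BA

0x85BA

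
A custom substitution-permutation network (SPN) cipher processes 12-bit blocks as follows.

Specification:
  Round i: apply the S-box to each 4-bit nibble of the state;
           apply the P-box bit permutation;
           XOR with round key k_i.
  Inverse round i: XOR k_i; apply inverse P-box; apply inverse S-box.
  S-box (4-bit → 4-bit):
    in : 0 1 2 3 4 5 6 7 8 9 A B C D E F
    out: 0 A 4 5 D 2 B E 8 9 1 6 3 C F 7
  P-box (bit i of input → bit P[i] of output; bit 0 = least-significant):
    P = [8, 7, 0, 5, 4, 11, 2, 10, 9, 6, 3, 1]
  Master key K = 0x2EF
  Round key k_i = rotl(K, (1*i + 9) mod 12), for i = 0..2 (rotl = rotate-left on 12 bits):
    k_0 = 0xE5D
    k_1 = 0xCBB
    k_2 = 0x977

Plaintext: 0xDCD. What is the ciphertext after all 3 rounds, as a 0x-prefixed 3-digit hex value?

0xE4B

s_0 = plaintext = 0xDCD
s_1 = Round(s_0, k_0) = 0x666
s_2 = Round(s_1, k_1) = 0x349
s_3 = Round(s_2, k_2) = 0xE4B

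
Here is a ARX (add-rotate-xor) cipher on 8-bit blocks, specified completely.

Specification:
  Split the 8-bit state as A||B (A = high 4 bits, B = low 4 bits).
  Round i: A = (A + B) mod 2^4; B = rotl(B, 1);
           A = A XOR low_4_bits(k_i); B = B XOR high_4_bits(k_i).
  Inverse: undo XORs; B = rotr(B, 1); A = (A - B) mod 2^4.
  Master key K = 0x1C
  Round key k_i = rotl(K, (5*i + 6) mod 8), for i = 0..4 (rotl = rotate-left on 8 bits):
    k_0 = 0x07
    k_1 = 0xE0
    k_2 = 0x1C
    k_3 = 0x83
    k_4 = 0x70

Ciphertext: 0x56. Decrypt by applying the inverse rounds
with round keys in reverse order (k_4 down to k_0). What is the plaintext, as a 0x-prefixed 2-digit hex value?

s_0 = ciphertext = 0x56
s_1 = InvRound(s_0, k_4) = 0xD8
s_2 = InvRound(s_1, k_3) = 0xE0
s_3 = InvRound(s_2, k_2) = 0xA8
s_4 = InvRound(s_3, k_1) = 0x73
s_5 = InvRound(s_4, k_0) = 0x79

0x79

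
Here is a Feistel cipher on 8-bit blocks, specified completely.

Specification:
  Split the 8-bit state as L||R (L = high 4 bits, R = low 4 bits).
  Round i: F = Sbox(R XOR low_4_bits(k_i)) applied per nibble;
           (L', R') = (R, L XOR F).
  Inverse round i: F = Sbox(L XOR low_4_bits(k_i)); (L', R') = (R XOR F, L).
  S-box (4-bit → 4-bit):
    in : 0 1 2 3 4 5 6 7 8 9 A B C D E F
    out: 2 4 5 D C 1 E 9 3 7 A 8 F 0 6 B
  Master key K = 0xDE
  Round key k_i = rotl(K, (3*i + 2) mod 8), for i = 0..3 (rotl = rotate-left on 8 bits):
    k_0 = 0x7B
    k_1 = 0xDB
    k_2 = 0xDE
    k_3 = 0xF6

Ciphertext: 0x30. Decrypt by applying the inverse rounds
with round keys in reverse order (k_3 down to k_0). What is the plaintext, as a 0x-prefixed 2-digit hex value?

0x1C

s_0 = ciphertext = 0x30
s_1 = InvRound(s_0, k_3) = 0x13
s_2 = InvRound(s_1, k_2) = 0x81
s_3 = InvRound(s_2, k_1) = 0xC8
s_4 = InvRound(s_3, k_0) = 0x1C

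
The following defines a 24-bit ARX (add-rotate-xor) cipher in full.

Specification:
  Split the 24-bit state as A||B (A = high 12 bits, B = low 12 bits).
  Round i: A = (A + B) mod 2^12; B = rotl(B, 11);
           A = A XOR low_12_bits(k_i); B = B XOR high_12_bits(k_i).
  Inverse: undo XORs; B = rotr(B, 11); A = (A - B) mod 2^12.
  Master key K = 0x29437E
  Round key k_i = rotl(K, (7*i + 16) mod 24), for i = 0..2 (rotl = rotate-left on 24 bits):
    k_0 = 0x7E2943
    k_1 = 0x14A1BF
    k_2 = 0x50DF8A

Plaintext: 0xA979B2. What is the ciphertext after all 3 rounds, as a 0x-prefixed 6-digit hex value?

s_0 = plaintext = 0xA979B2
s_1 = Round(s_0, k_0) = 0xD0A33B
s_2 = Round(s_1, k_1) = 0x1FA8D7
s_3 = Round(s_2, k_2) = 0x55B966

0x55B966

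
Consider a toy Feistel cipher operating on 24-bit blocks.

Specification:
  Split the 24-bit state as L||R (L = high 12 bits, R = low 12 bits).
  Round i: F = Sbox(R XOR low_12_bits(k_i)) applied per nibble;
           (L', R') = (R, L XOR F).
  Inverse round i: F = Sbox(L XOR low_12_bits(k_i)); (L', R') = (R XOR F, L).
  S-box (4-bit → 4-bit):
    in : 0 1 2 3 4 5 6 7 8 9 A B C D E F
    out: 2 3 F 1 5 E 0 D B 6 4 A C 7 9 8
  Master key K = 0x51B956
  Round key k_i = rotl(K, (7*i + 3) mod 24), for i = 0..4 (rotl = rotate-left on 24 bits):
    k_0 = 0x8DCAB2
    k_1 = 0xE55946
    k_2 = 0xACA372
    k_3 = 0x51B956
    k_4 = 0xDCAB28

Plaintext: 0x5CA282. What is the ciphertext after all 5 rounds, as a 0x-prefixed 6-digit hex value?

s_0 = plaintext = 0x5CA282
s_1 = Round(s_0, k_0) = 0x282ED8
s_2 = Round(s_1, k_1) = 0xED8FEB
s_3 = Round(s_2, k_2) = 0xFEB2BE
s_4 = Round(s_3, k_3) = 0x2BE570
s_5 = Round(s_4, k_4) = 0x570B55

0x570B55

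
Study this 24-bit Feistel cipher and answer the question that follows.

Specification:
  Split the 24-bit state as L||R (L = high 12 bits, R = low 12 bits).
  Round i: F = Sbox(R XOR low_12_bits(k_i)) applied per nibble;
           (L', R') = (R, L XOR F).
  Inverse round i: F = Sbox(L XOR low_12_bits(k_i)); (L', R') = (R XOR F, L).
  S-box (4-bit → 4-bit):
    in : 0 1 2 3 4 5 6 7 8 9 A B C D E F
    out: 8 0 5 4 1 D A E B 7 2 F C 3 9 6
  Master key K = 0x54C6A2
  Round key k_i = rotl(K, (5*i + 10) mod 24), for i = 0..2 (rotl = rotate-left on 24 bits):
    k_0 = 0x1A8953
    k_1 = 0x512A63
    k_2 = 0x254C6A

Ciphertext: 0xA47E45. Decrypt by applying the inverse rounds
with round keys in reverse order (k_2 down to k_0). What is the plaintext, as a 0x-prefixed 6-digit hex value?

s_0 = ciphertext = 0xA47E45
s_1 = InvRound(s_0, k_2) = 0x416A47
s_2 = InvRound(s_1, k_1) = 0x3AA416
s_3 = InvRound(s_2, k_0) = 0x6713AA

0x6713AA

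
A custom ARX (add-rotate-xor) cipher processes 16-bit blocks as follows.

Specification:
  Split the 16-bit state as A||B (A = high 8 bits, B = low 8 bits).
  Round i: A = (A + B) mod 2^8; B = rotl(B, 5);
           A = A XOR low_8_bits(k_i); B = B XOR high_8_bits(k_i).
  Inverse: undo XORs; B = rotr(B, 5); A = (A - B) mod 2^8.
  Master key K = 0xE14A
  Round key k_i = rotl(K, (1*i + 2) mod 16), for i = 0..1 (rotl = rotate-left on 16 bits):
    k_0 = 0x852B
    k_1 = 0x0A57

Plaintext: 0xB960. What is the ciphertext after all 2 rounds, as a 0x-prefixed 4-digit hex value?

s_0 = plaintext = 0xB960
s_1 = Round(s_0, k_0) = 0x3289
s_2 = Round(s_1, k_1) = 0xEC3B

0xEC3B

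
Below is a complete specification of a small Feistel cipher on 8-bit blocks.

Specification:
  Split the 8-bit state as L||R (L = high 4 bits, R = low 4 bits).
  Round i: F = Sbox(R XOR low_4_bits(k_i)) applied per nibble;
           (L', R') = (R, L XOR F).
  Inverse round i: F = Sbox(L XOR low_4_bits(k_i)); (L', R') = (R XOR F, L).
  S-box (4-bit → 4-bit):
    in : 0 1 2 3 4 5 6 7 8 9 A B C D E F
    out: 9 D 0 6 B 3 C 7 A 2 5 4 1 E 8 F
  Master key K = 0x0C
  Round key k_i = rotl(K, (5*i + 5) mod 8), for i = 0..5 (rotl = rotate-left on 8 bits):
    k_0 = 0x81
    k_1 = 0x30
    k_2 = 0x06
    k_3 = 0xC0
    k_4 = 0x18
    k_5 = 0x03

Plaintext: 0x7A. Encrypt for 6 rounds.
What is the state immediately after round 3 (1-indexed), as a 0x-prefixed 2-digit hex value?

s_0 = plaintext = 0x7A
s_1 = Round(s_0, k_0) = 0xA3
s_2 = Round(s_1, k_1) = 0x3C
s_3 = Round(s_2, k_2) = 0xC6
s_4 = Round(s_3, k_3) = 0x60
s_5 = Round(s_4, k_4) = 0x0C
s_6 = Round(s_5, k_5) = 0xCF

0xC6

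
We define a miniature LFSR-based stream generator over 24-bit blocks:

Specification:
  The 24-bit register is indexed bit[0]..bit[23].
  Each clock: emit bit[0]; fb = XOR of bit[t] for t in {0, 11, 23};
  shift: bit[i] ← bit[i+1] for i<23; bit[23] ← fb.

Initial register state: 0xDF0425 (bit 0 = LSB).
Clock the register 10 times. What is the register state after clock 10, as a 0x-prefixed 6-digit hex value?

0xAF37C1

reg_0 = 0xDF0425
clock 1: out=1, reg = 0x6F8212
clock 2: out=0, reg = 0x37C109
clock 3: out=1, reg = 0x9BE084
clock 4: out=0, reg = 0xCDF042
clock 5: out=0, reg = 0xE6F821
clock 6: out=1, reg = 0xF37C10
clock 7: out=0, reg = 0x79BE08
clock 8: out=0, reg = 0xBCDF04
clock 9: out=0, reg = 0x5E6F82
clock 10: out=0, reg = 0xAF37C1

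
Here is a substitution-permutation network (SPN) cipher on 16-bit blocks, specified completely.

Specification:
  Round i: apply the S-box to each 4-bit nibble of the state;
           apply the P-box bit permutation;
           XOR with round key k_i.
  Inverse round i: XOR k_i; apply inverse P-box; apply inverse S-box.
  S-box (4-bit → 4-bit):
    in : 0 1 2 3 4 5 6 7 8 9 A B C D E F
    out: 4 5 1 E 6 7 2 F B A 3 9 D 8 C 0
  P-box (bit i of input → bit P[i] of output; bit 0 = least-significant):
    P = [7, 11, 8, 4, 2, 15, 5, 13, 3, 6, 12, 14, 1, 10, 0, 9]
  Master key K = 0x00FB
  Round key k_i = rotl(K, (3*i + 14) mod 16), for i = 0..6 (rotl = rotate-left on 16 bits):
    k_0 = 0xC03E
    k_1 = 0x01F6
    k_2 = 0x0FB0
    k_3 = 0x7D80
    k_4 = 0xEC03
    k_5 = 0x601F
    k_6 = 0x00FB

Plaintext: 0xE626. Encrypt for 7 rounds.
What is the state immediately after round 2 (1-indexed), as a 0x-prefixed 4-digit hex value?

s_0 = plaintext = 0xE626
s_1 = Round(s_0, k_0) = 0xCA7B
s_2 = Round(s_1, k_1) = 0xA309
s_3 = Round(s_2, k_2) = 0x53C2
s_4 = Round(s_3, k_3) = 0x0967
s_5 = Round(s_4, k_4) = 0x25D2
s_6 = Round(s_5, k_5) = 0x50D5
s_7 = Round(s_6, k_6) = 0x3D78

0xA309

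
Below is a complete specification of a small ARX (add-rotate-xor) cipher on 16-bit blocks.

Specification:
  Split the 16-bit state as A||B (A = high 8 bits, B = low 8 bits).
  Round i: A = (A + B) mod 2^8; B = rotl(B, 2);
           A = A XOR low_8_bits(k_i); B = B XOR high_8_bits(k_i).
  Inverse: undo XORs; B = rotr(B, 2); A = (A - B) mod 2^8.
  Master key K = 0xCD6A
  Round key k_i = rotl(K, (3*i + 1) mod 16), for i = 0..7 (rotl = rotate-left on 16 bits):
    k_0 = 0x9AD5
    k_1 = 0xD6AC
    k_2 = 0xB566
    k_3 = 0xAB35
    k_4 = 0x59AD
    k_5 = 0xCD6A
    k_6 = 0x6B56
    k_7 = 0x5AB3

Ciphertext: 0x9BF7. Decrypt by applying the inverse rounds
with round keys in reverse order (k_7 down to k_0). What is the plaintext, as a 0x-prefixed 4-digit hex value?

s_0 = ciphertext = 0x9BF7
s_1 = InvRound(s_0, k_7) = 0xBD6B
s_2 = InvRound(s_1, k_6) = 0xEB00
s_3 = InvRound(s_2, k_5) = 0x0E73
s_4 = InvRound(s_3, k_4) = 0x198A
s_5 = InvRound(s_4, k_3) = 0xE448
s_6 = InvRound(s_5, k_2) = 0x037F
s_7 = InvRound(s_6, k_1) = 0x456A
s_8 = InvRound(s_7, k_0) = 0x543C

0x543C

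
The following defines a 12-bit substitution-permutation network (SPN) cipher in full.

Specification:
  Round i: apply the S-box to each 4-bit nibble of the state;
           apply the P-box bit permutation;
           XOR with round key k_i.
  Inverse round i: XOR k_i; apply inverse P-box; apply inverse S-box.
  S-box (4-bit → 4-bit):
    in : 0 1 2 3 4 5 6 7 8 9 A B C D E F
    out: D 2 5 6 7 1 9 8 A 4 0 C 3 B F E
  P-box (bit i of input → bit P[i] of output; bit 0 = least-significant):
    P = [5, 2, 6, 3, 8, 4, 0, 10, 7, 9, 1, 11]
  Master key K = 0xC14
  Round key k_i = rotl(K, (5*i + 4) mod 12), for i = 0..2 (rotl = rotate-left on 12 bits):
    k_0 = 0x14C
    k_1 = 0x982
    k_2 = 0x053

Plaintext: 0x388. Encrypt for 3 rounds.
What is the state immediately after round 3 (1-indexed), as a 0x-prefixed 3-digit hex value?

0xDA0

s_0 = plaintext = 0x388
s_1 = Round(s_0, k_0) = 0x752
s_2 = Round(s_1, k_1) = 0x0E2
s_3 = Round(s_2, k_2) = 0xDA0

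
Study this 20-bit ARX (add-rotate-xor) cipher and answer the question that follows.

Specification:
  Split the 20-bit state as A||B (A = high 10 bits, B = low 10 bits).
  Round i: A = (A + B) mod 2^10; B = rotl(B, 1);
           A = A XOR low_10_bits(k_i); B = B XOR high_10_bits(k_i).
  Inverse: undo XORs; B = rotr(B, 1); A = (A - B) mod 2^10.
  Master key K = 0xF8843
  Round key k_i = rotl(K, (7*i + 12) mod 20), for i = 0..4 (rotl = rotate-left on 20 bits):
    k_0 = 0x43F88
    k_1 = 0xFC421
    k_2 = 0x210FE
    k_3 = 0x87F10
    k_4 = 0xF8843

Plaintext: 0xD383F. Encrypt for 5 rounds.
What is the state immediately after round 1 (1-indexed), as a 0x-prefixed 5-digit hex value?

s_0 = plaintext = 0xD383F
s_1 = Round(s_0, k_0) = 0x01571
s_2 = Round(s_1, k_1) = 0x55D13
s_3 = Round(s_2, k_2) = 0xA52A2
s_4 = Round(s_3, k_3) = 0x89B5A
s_5 = Round(s_4, k_4) = 0x70D57

0x01571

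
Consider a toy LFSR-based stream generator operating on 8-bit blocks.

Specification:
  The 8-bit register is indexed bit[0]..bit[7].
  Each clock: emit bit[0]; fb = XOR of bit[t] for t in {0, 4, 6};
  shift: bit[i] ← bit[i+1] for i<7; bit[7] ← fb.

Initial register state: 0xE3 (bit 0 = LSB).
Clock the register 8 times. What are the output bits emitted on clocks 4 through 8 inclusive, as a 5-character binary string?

00111

reg_0 = 0xE3
clock 1: out=1, reg = 0x71
clock 2: out=1, reg = 0xB8
clock 3: out=0, reg = 0xDC
clock 4: out=0, reg = 0x6E
clock 5: out=0, reg = 0xB7
clock 6: out=1, reg = 0x5B
clock 7: out=1, reg = 0xAD
clock 8: out=1, reg = 0xD6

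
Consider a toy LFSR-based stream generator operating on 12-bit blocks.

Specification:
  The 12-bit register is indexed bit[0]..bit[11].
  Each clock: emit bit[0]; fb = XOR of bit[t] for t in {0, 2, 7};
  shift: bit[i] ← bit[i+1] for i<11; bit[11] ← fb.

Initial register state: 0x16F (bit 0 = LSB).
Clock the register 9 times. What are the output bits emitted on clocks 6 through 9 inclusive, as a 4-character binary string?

1101

reg_0 = 0x16F
clock 1: out=1, reg = 0x0B7
clock 2: out=1, reg = 0x85B
clock 3: out=1, reg = 0xC2D
clock 4: out=1, reg = 0x616
clock 5: out=0, reg = 0xB0B
clock 6: out=1, reg = 0xD85
clock 7: out=1, reg = 0xEC2
clock 8: out=0, reg = 0xF61
clock 9: out=1, reg = 0xFB0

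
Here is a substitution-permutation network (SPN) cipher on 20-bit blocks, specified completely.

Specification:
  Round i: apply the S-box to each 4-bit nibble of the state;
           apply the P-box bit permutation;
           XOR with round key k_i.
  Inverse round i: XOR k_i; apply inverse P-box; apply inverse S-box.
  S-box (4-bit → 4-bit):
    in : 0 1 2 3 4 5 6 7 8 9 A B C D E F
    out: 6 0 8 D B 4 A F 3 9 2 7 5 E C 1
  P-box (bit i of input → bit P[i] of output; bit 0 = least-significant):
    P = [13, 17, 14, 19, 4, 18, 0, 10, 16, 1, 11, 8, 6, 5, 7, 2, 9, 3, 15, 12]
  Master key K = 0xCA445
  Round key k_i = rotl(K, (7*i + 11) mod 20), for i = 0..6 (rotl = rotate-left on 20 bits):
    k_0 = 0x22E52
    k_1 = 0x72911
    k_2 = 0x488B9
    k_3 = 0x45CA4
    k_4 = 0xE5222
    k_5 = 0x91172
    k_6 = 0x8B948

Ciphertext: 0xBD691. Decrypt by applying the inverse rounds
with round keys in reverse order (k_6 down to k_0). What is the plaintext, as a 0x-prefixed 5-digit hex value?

s_0 = ciphertext = 0xBD691
s_1 = InvRound(s_0, k_6) = 0x8C33B
s_2 = InvRound(s_1, k_5) = 0x7FF55
s_3 = InvRound(s_2, k_4) = 0x54739
s_4 = InvRound(s_3, k_3) = 0x4E3C1
s_5 = InvRound(s_4, k_2) = 0x88EFC
s_6 = InvRound(s_5, k_1) = 0xB79D4
s_7 = InvRound(s_6, k_0) = 0x9E42E

0x9E42E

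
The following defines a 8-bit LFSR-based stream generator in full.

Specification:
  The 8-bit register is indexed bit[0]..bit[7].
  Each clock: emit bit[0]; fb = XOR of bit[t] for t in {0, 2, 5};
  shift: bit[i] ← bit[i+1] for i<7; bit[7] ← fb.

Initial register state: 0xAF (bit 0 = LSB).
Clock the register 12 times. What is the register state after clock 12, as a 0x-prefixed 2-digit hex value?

0x78

reg_0 = 0xAF
clock 1: out=1, reg = 0xD7
clock 2: out=1, reg = 0x6B
clock 3: out=1, reg = 0x35
clock 4: out=1, reg = 0x9A
clock 5: out=0, reg = 0x4D
clock 6: out=1, reg = 0x26
clock 7: out=0, reg = 0x13
clock 8: out=1, reg = 0x89
clock 9: out=1, reg = 0xC4
clock 10: out=0, reg = 0xE2
clock 11: out=0, reg = 0xF1
clock 12: out=1, reg = 0x78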